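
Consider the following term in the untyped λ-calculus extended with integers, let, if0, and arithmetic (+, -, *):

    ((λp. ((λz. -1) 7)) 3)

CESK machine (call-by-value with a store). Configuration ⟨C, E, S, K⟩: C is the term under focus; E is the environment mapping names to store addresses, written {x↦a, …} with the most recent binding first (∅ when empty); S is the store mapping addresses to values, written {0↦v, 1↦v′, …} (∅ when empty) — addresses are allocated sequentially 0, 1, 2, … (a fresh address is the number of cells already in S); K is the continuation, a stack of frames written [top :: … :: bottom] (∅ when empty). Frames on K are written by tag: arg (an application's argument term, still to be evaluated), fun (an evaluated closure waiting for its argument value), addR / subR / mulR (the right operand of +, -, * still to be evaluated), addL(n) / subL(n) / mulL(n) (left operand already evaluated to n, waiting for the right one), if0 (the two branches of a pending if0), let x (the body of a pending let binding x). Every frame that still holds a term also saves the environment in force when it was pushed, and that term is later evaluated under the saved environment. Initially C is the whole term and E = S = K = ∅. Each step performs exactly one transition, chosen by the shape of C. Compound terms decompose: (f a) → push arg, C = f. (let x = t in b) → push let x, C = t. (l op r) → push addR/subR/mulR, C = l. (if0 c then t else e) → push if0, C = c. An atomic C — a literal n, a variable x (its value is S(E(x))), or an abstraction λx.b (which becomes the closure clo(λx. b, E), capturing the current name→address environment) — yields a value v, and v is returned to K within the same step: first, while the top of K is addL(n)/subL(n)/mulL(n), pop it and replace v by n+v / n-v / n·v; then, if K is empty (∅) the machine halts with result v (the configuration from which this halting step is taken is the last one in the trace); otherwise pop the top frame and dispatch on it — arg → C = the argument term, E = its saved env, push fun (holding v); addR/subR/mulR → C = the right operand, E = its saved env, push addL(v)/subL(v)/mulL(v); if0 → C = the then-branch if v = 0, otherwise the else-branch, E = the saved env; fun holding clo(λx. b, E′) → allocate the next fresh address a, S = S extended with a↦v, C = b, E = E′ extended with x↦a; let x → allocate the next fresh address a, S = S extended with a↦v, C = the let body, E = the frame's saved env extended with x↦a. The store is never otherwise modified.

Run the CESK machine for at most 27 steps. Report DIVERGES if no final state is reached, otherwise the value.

Answer: -1

Derivation:
0. ⟨C=((λp. ((λz. -1) 7)) 3); E=∅; S=∅; K=∅⟩
1. ⟨C=(λp. ((λz. -1) 7)); E=∅; S=∅; K=[arg]⟩
2. ⟨C=3; E=∅; S=∅; K=[fun]⟩
3. ⟨C=((λz. -1) 7); E={p↦0}; S={0↦3}; K=∅⟩
4. ⟨C=(λz. -1); E={p↦0}; S={0↦3}; K=[arg]⟩
5. ⟨C=7; E={p↦0}; S={0↦3}; K=[fun]⟩
6. ⟨C=-1; E={z↦1, p↦0}; S={0↦3, 1↦7}; K=∅⟩
→ final value -1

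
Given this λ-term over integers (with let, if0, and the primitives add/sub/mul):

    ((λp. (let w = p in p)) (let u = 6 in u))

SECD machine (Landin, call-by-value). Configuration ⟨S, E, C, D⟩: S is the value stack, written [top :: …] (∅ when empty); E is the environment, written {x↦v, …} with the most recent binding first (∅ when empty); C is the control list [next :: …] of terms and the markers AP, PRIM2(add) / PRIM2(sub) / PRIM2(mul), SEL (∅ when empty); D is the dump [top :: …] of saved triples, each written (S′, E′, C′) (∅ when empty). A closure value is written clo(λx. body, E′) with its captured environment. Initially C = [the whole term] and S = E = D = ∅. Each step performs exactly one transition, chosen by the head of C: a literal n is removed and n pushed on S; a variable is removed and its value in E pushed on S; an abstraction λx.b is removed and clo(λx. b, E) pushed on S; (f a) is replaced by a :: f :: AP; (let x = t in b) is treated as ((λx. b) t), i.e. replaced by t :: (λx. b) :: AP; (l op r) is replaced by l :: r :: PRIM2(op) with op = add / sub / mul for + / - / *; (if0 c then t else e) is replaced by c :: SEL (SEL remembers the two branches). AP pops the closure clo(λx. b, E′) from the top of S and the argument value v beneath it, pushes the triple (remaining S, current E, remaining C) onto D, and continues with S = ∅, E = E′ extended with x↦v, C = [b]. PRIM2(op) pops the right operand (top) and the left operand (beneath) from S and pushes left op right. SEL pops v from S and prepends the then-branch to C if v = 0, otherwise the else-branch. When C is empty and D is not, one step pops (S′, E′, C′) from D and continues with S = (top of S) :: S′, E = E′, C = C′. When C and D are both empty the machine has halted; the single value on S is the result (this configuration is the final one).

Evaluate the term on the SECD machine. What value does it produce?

[0] [S=∅ | E=∅ | C=[((λp. (let w = p in p)) (let u = 6 in u))] | D=∅]
[1] [S=∅ | E=∅ | C=[(let u = 6 in u) :: (λp. (let w = p in p)) :: AP] | D=∅]
[2] [S=∅ | E=∅ | C=[6 :: (λu. u) :: AP :: (λp. (let w = p in p)) :: AP] | D=∅]
[3] [S=[6] | E=∅ | C=[(λu. u) :: AP :: (λp. (let w = p in p)) :: AP] | D=∅]
[4] [S=[clo(λu. u, ∅) :: 6] | E=∅ | C=[AP :: (λp. (let w = p in p)) :: AP] | D=∅]
[5] [S=∅ | E={u↦6} | C=[u] | D=[(∅, ∅, [(λp. (let w = p in p)) :: AP])]]
[6] [S=[6] | E={u↦6} | C=∅ | D=[(∅, ∅, [(λp. (let w = p in p)) :: AP])]]
[7] [S=[6] | E=∅ | C=[(λp. (let w = p in p)) :: AP] | D=∅]
[8] [S=[clo(λp. (let w = p in p), ∅) :: 6] | E=∅ | C=[AP] | D=∅]
[9] [S=∅ | E={p↦6} | C=[(let w = p in p)] | D=[(∅, ∅, ∅)]]
[10] [S=∅ | E={p↦6} | C=[p :: (λw. p) :: AP] | D=[(∅, ∅, ∅)]]
[11] [S=[6] | E={p↦6} | C=[(λw. p) :: AP] | D=[(∅, ∅, ∅)]]
[12] [S=[clo(λw. p, {p↦6}) :: 6] | E={p↦6} | C=[AP] | D=[(∅, ∅, ∅)]]
[13] [S=∅ | E={w↦6, p↦6} | C=[p] | D=[(∅, {p↦6}, ∅) :: (∅, ∅, ∅)]]
[14] [S=[6] | E={w↦6, p↦6} | C=∅ | D=[(∅, {p↦6}, ∅) :: (∅, ∅, ∅)]]
[15] [S=[6] | E={p↦6} | C=∅ | D=[(∅, ∅, ∅)]]
[16] [S=[6] | E=∅ | C=∅ | D=∅]
→ final value 6

Answer: 6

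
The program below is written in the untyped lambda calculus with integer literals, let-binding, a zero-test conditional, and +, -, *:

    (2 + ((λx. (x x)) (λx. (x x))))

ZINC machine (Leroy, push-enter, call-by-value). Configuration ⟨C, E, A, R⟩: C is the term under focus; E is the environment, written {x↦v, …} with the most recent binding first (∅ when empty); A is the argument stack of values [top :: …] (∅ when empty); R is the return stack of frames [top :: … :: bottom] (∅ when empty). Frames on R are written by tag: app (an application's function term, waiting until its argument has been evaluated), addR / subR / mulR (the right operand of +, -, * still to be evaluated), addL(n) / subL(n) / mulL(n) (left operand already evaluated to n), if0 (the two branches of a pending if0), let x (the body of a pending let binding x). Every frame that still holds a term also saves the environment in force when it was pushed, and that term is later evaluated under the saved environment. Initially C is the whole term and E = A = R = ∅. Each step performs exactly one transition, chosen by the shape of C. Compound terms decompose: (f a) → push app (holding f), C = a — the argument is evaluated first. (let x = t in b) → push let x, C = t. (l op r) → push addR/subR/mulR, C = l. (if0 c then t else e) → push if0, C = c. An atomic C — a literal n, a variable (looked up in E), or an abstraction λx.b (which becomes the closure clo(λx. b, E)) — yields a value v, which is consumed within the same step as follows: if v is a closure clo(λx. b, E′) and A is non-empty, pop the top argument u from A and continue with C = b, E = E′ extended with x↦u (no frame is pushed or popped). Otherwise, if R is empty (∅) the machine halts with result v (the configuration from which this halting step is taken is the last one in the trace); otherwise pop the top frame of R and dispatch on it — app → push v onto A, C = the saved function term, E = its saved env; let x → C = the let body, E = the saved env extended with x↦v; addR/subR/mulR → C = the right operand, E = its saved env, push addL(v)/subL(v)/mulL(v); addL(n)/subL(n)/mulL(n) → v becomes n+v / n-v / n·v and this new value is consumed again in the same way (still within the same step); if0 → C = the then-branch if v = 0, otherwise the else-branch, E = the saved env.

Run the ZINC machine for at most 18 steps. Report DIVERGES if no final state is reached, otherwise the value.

t=0: <C=(2 + ((λx. (x x)) (λx. (x x)))), E=∅, A=∅, R=∅>
t=1: <C=2, E=∅, A=∅, R=[addR]>
t=2: <C=((λx. (x x)) (λx. (x x))), E=∅, A=∅, R=[addL(2)]>
t=3: <C=(λx. (x x)), E=∅, A=∅, R=[app :: addL(2)]>
t=4: <C=(λx. (x x)), E=∅, A=[clo(λx. (x x), ∅)], R=[addL(2)]>
t=5: <C=(x x), E={x↦clo(λx. (x x), ∅)}, A=∅, R=[addL(2)]>
t=6: <C=x, E={x↦clo(λx. (x x), ∅)}, A=∅, R=[app :: addL(2)]>
t=7: <C=x, E={x↦clo(λx. (x x), ∅)}, A=[clo(λx. (x x), ∅)], R=[addL(2)]>
… configuration repeats with period 3 (steps 5–7 recur indefinitely) …

Answer: DIVERGES (no final state within 18 steps)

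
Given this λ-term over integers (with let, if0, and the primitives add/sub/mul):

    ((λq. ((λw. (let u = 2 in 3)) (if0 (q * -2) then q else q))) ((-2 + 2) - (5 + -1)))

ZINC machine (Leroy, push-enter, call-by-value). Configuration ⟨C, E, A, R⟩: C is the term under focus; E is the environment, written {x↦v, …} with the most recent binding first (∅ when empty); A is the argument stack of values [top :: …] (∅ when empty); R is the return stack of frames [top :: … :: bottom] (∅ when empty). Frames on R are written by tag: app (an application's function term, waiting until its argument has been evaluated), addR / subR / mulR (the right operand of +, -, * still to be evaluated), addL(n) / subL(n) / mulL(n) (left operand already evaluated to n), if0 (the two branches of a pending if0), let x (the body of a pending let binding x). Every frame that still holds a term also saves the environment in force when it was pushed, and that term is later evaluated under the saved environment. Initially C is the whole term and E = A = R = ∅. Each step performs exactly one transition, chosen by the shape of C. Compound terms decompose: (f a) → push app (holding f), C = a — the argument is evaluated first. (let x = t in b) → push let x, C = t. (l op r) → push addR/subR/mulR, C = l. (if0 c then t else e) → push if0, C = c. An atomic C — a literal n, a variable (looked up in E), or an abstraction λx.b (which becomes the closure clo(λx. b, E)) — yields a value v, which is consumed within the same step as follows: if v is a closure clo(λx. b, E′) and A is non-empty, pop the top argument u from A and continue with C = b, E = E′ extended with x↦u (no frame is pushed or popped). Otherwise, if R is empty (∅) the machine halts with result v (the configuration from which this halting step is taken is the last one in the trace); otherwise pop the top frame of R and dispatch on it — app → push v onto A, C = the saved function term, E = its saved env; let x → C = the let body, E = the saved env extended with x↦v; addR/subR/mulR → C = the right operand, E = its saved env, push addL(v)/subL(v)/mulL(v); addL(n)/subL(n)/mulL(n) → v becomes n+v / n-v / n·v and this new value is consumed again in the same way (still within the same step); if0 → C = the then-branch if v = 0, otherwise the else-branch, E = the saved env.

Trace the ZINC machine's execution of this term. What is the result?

t=0: ⟨C=((λq. ((λw. (let u = 2 in 3)) (if0 (q * -2) then q else q))) ((-2 + 2) - (5 + -1))); E=∅; A=∅; R=∅⟩
t=1: ⟨C=((-2 + 2) - (5 + -1)); E=∅; A=∅; R=[app]⟩
t=2: ⟨C=(-2 + 2); E=∅; A=∅; R=[subR :: app]⟩
t=3: ⟨C=-2; E=∅; A=∅; R=[addR :: subR :: app]⟩
t=4: ⟨C=2; E=∅; A=∅; R=[addL(-2) :: subR :: app]⟩
t=5: ⟨C=(5 + -1); E=∅; A=∅; R=[subL(0) :: app]⟩
t=6: ⟨C=5; E=∅; A=∅; R=[addR :: subL(0) :: app]⟩
t=7: ⟨C=-1; E=∅; A=∅; R=[addL(5) :: subL(0) :: app]⟩
t=8: ⟨C=(λq. ((λw. (let u = 2 in 3)) (if0 (q * -2) then q else q))); E=∅; A=[-4]; R=∅⟩
t=9: ⟨C=((λw. (let u = 2 in 3)) (if0 (q * -2) then q else q)); E={q↦-4}; A=∅; R=∅⟩
t=10: ⟨C=(if0 (q * -2) then q else q); E={q↦-4}; A=∅; R=[app]⟩
t=11: ⟨C=(q * -2); E={q↦-4}; A=∅; R=[if0 :: app]⟩
t=12: ⟨C=q; E={q↦-4}; A=∅; R=[mulR :: if0 :: app]⟩
t=13: ⟨C=-2; E={q↦-4}; A=∅; R=[mulL(-4) :: if0 :: app]⟩
t=14: ⟨C=q; E={q↦-4}; A=∅; R=[app]⟩
t=15: ⟨C=(λw. (let u = 2 in 3)); E={q↦-4}; A=[-4]; R=∅⟩
t=16: ⟨C=(let u = 2 in 3); E={w↦-4, q↦-4}; A=∅; R=∅⟩
t=17: ⟨C=2; E={w↦-4, q↦-4}; A=∅; R=[let u]⟩
t=18: ⟨C=3; E={u↦2, w↦-4, q↦-4}; A=∅; R=∅⟩
→ final value 3

Answer: 3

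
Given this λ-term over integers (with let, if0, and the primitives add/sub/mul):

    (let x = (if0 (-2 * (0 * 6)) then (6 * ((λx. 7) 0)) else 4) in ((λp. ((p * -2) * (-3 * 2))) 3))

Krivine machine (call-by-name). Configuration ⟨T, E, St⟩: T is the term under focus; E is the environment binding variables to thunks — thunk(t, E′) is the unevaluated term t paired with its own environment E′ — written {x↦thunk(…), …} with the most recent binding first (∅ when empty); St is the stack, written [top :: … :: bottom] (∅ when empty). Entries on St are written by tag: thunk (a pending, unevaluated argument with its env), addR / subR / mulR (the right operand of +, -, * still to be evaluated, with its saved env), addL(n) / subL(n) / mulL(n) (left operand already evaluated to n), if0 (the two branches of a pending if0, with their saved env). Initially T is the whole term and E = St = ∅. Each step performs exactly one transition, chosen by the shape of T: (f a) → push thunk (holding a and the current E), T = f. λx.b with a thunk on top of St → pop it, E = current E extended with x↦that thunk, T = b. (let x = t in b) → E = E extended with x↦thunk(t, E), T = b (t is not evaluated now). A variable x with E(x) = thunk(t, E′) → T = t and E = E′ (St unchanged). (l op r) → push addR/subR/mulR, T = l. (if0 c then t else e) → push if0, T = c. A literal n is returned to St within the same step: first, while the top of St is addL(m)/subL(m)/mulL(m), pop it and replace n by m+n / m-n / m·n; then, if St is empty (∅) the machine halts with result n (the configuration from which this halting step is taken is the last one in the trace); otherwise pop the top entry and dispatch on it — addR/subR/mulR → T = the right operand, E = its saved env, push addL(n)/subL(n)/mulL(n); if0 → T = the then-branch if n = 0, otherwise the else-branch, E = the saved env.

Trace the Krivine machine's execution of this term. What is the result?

Answer: 36

Machine steps:
step 0: ⟨T=(let x = (if0 (-2 * (0 * 6)) then (6 * ((λx. 7) 0)) else 4) in ((λp. ((p * -2) * (-3 * 2))) 3)); E=∅; St=∅⟩
step 1: ⟨T=((λp. ((p * -2) * (-3 * 2))) 3); E={x↦thunk((if0 (-2 * (0 * 6)) then (6 * ((λx. 7) 0)) else 4), ∅)}; St=∅⟩
step 2: ⟨T=(λp. ((p * -2) * (-3 * 2))); E={x↦thunk((if0 (-2 * (0 * 6)) then (6 * ((λx. 7) 0)) else 4), ∅)}; St=[thunk]⟩
step 3: ⟨T=((p * -2) * (-3 * 2)); E={p↦thunk(3, {x↦thunk((if0 (-2 * (0 * 6)) then (6 * ((λx. 7) 0)) else 4), ∅)}), x↦thunk((if0 (-2 * (0 * 6)) then (6 * ((λx. 7) 0)) else 4), ∅)}; St=∅⟩
step 4: ⟨T=(p * -2); E={p↦thunk(3, {x↦thunk((if0 (-2 * (0 * 6)) then (6 * ((λx. 7) 0)) else 4), ∅)}), x↦thunk((if0 (-2 * (0 * 6)) then (6 * ((λx. 7) 0)) else 4), ∅)}; St=[mulR]⟩
step 5: ⟨T=p; E={p↦thunk(3, {x↦thunk((if0 (-2 * (0 * 6)) then (6 * ((λx. 7) 0)) else 4), ∅)}), x↦thunk((if0 (-2 * (0 * 6)) then (6 * ((λx. 7) 0)) else 4), ∅)}; St=[mulR :: mulR]⟩
step 6: ⟨T=3; E={x↦thunk((if0 (-2 * (0 * 6)) then (6 * ((λx. 7) 0)) else 4), ∅)}; St=[mulR :: mulR]⟩
step 7: ⟨T=-2; E={p↦thunk(3, {x↦thunk((if0 (-2 * (0 * 6)) then (6 * ((λx. 7) 0)) else 4), ∅)}), x↦thunk((if0 (-2 * (0 * 6)) then (6 * ((λx. 7) 0)) else 4), ∅)}; St=[mulL(3) :: mulR]⟩
step 8: ⟨T=(-3 * 2); E={p↦thunk(3, {x↦thunk((if0 (-2 * (0 * 6)) then (6 * ((λx. 7) 0)) else 4), ∅)}), x↦thunk((if0 (-2 * (0 * 6)) then (6 * ((λx. 7) 0)) else 4), ∅)}; St=[mulL(-6)]⟩
step 9: ⟨T=-3; E={p↦thunk(3, {x↦thunk((if0 (-2 * (0 * 6)) then (6 * ((λx. 7) 0)) else 4), ∅)}), x↦thunk((if0 (-2 * (0 * 6)) then (6 * ((λx. 7) 0)) else 4), ∅)}; St=[mulR :: mulL(-6)]⟩
step 10: ⟨T=2; E={p↦thunk(3, {x↦thunk((if0 (-2 * (0 * 6)) then (6 * ((λx. 7) 0)) else 4), ∅)}), x↦thunk((if0 (-2 * (0 * 6)) then (6 * ((λx. 7) 0)) else 4), ∅)}; St=[mulL(-3) :: mulL(-6)]⟩
→ final value 36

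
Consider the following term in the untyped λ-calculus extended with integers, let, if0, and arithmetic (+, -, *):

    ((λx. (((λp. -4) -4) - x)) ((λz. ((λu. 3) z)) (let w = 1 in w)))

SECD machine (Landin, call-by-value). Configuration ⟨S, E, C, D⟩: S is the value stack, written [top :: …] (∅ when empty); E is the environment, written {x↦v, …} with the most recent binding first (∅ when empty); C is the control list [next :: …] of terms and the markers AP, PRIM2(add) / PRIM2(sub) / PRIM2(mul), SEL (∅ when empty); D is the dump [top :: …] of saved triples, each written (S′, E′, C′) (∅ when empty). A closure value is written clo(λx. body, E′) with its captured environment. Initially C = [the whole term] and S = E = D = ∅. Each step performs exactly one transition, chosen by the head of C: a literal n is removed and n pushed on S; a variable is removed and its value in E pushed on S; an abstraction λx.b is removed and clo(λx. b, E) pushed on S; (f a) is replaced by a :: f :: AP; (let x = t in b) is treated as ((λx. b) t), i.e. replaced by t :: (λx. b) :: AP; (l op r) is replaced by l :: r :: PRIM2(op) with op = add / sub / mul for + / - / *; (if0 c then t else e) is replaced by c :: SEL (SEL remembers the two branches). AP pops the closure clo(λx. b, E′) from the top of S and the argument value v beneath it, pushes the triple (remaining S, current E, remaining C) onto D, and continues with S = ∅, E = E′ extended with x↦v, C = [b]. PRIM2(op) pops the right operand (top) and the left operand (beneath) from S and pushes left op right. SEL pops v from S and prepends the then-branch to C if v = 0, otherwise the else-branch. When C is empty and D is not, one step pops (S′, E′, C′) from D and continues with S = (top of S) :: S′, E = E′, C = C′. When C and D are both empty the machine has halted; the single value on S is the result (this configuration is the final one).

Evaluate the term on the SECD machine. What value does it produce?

[0] ⟨S=∅; E=∅; C=[((λx. (((λp. -4) -4) - x)) ((λz. ((λu. 3) z)) (let w = 1 in w)))]; D=∅⟩
[1] ⟨S=∅; E=∅; C=[((λz. ((λu. 3) z)) (let w = 1 in w)) :: (λx. (((λp. -4) -4) - x)) :: AP]; D=∅⟩
[2] ⟨S=∅; E=∅; C=[(let w = 1 in w) :: (λz. ((λu. 3) z)) :: AP :: (λx. (((λp. -4) -4) - x)) :: AP]; D=∅⟩
[3] ⟨S=∅; E=∅; C=[1 :: (λw. w) :: AP :: (λz. ((λu. 3) z)) :: AP :: (λx. (((λp. -4) -4) - x)) :: AP]; D=∅⟩
[4] ⟨S=[1]; E=∅; C=[(λw. w) :: AP :: (λz. ((λu. 3) z)) :: AP :: (λx. (((λp. -4) -4) - x)) :: AP]; D=∅⟩
[5] ⟨S=[clo(λw. w, ∅) :: 1]; E=∅; C=[AP :: (λz. ((λu. 3) z)) :: AP :: (λx. (((λp. -4) -4) - x)) :: AP]; D=∅⟩
[6] ⟨S=∅; E={w↦1}; C=[w]; D=[(∅, ∅, [(λz. ((λu. 3) z)) :: AP :: (λx. (((λp. -4) -4) - x)) :: AP])]⟩
[7] ⟨S=[1]; E={w↦1}; C=∅; D=[(∅, ∅, [(λz. ((λu. 3) z)) :: AP :: (λx. (((λp. -4) -4) - x)) :: AP])]⟩
[8] ⟨S=[1]; E=∅; C=[(λz. ((λu. 3) z)) :: AP :: (λx. (((λp. -4) -4) - x)) :: AP]; D=∅⟩
[9] ⟨S=[clo(λz. ((λu. 3) z), ∅) :: 1]; E=∅; C=[AP :: (λx. (((λp. -4) -4) - x)) :: AP]; D=∅⟩
[10] ⟨S=∅; E={z↦1}; C=[((λu. 3) z)]; D=[(∅, ∅, [(λx. (((λp. -4) -4) - x)) :: AP])]⟩
[11] ⟨S=∅; E={z↦1}; C=[z :: (λu. 3) :: AP]; D=[(∅, ∅, [(λx. (((λp. -4) -4) - x)) :: AP])]⟩
[12] ⟨S=[1]; E={z↦1}; C=[(λu. 3) :: AP]; D=[(∅, ∅, [(λx. (((λp. -4) -4) - x)) :: AP])]⟩
[13] ⟨S=[clo(λu. 3, {z↦1}) :: 1]; E={z↦1}; C=[AP]; D=[(∅, ∅, [(λx. (((λp. -4) -4) - x)) :: AP])]⟩
[14] ⟨S=∅; E={u↦1, z↦1}; C=[3]; D=[(∅, {z↦1}, ∅) :: (∅, ∅, [(λx. (((λp. -4) -4) - x)) :: AP])]⟩
[15] ⟨S=[3]; E={u↦1, z↦1}; C=∅; D=[(∅, {z↦1}, ∅) :: (∅, ∅, [(λx. (((λp. -4) -4) - x)) :: AP])]⟩
[16] ⟨S=[3]; E={z↦1}; C=∅; D=[(∅, ∅, [(λx. (((λp. -4) -4) - x)) :: AP])]⟩
[17] ⟨S=[3]; E=∅; C=[(λx. (((λp. -4) -4) - x)) :: AP]; D=∅⟩
[18] ⟨S=[clo(λx. (((λp. -4) -4) - x), ∅) :: 3]; E=∅; C=[AP]; D=∅⟩
[19] ⟨S=∅; E={x↦3}; C=[(((λp. -4) -4) - x)]; D=[(∅, ∅, ∅)]⟩
[20] ⟨S=∅; E={x↦3}; C=[((λp. -4) -4) :: x :: PRIM2(sub)]; D=[(∅, ∅, ∅)]⟩
[21] ⟨S=∅; E={x↦3}; C=[-4 :: (λp. -4) :: AP :: x :: PRIM2(sub)]; D=[(∅, ∅, ∅)]⟩
[22] ⟨S=[-4]; E={x↦3}; C=[(λp. -4) :: AP :: x :: PRIM2(sub)]; D=[(∅, ∅, ∅)]⟩
[23] ⟨S=[clo(λp. -4, {x↦3}) :: -4]; E={x↦3}; C=[AP :: x :: PRIM2(sub)]; D=[(∅, ∅, ∅)]⟩
[24] ⟨S=∅; E={p↦-4, x↦3}; C=[-4]; D=[(∅, {x↦3}, [x :: PRIM2(sub)]) :: (∅, ∅, ∅)]⟩
[25] ⟨S=[-4]; E={p↦-4, x↦3}; C=∅; D=[(∅, {x↦3}, [x :: PRIM2(sub)]) :: (∅, ∅, ∅)]⟩
[26] ⟨S=[-4]; E={x↦3}; C=[x :: PRIM2(sub)]; D=[(∅, ∅, ∅)]⟩
[27] ⟨S=[3 :: -4]; E={x↦3}; C=[PRIM2(sub)]; D=[(∅, ∅, ∅)]⟩
[28] ⟨S=[-7]; E={x↦3}; C=∅; D=[(∅, ∅, ∅)]⟩
[29] ⟨S=[-7]; E=∅; C=∅; D=∅⟩
→ final value -7

Answer: -7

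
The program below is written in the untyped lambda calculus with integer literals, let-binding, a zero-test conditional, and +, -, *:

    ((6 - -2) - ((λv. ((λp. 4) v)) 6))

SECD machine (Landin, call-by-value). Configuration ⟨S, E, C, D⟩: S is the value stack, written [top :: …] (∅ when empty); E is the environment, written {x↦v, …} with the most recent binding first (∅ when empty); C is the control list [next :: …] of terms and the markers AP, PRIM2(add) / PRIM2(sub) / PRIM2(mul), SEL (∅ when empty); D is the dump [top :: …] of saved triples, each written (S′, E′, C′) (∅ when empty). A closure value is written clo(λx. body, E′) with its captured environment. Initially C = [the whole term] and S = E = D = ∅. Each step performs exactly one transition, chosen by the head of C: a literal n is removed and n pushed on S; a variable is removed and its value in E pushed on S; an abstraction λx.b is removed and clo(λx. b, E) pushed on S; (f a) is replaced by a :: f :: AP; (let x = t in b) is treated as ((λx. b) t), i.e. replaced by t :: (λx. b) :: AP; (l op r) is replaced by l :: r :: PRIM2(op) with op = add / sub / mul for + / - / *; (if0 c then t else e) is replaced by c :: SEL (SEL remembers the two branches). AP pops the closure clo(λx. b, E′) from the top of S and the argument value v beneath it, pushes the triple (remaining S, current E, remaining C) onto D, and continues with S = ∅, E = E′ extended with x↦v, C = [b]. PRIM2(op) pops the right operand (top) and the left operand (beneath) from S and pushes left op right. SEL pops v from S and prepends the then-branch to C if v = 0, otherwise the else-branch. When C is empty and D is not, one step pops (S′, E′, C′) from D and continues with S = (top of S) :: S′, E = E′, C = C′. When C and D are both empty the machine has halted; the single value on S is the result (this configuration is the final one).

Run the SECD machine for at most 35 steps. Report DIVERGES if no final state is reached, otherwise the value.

step 0: ⟨S=∅; E=∅; C=[((6 - -2) - ((λv. ((λp. 4) v)) 6))]; D=∅⟩
step 1: ⟨S=∅; E=∅; C=[(6 - -2) :: ((λv. ((λp. 4) v)) 6) :: PRIM2(sub)]; D=∅⟩
step 2: ⟨S=∅; E=∅; C=[6 :: -2 :: PRIM2(sub) :: ((λv. ((λp. 4) v)) 6) :: PRIM2(sub)]; D=∅⟩
step 3: ⟨S=[6]; E=∅; C=[-2 :: PRIM2(sub) :: ((λv. ((λp. 4) v)) 6) :: PRIM2(sub)]; D=∅⟩
step 4: ⟨S=[-2 :: 6]; E=∅; C=[PRIM2(sub) :: ((λv. ((λp. 4) v)) 6) :: PRIM2(sub)]; D=∅⟩
step 5: ⟨S=[8]; E=∅; C=[((λv. ((λp. 4) v)) 6) :: PRIM2(sub)]; D=∅⟩
step 6: ⟨S=[8]; E=∅; C=[6 :: (λv. ((λp. 4) v)) :: AP :: PRIM2(sub)]; D=∅⟩
step 7: ⟨S=[6 :: 8]; E=∅; C=[(λv. ((λp. 4) v)) :: AP :: PRIM2(sub)]; D=∅⟩
step 8: ⟨S=[clo(λv. ((λp. 4) v), ∅) :: 6 :: 8]; E=∅; C=[AP :: PRIM2(sub)]; D=∅⟩
step 9: ⟨S=∅; E={v↦6}; C=[((λp. 4) v)]; D=[([8], ∅, [PRIM2(sub)])]⟩
step 10: ⟨S=∅; E={v↦6}; C=[v :: (λp. 4) :: AP]; D=[([8], ∅, [PRIM2(sub)])]⟩
step 11: ⟨S=[6]; E={v↦6}; C=[(λp. 4) :: AP]; D=[([8], ∅, [PRIM2(sub)])]⟩
step 12: ⟨S=[clo(λp. 4, {v↦6}) :: 6]; E={v↦6}; C=[AP]; D=[([8], ∅, [PRIM2(sub)])]⟩
step 13: ⟨S=∅; E={p↦6, v↦6}; C=[4]; D=[(∅, {v↦6}, ∅) :: ([8], ∅, [PRIM2(sub)])]⟩
step 14: ⟨S=[4]; E={p↦6, v↦6}; C=∅; D=[(∅, {v↦6}, ∅) :: ([8], ∅, [PRIM2(sub)])]⟩
step 15: ⟨S=[4]; E={v↦6}; C=∅; D=[([8], ∅, [PRIM2(sub)])]⟩
step 16: ⟨S=[4 :: 8]; E=∅; C=[PRIM2(sub)]; D=∅⟩
step 17: ⟨S=[4]; E=∅; C=∅; D=∅⟩
→ final value 4

Answer: 4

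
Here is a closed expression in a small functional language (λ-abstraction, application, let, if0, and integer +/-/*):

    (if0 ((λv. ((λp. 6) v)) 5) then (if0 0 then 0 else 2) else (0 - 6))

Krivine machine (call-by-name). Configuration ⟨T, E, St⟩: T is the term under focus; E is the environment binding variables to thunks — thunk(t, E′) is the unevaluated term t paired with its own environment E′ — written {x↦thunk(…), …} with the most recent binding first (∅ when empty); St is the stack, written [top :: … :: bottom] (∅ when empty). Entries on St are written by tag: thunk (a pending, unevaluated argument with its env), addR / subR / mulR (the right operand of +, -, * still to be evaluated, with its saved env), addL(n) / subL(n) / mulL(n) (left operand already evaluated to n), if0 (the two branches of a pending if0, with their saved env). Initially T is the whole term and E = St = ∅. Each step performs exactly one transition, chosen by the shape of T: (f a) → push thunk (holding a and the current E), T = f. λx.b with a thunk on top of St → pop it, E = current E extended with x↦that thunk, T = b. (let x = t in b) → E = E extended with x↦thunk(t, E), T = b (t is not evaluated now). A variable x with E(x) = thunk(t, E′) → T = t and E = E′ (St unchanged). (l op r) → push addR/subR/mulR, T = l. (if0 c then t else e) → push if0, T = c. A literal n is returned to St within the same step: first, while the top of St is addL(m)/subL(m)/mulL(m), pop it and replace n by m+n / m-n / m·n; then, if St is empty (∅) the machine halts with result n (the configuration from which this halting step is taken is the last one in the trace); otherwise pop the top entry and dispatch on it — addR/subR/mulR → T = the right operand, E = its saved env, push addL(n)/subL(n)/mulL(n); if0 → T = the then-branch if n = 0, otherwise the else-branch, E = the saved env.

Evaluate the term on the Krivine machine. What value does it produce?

t=0: [T=(if0 ((λv. ((λp. 6) v)) 5) then (if0 0 then 0 else 2) else (0 - 6)) | E=∅ | St=∅]
t=1: [T=((λv. ((λp. 6) v)) 5) | E=∅ | St=[if0]]
t=2: [T=(λv. ((λp. 6) v)) | E=∅ | St=[thunk :: if0]]
t=3: [T=((λp. 6) v) | E={v↦thunk(5, ∅)} | St=[if0]]
t=4: [T=(λp. 6) | E={v↦thunk(5, ∅)} | St=[thunk :: if0]]
t=5: [T=6 | E={p↦thunk(v, {v↦thunk(5, ∅)}), v↦thunk(5, ∅)} | St=[if0]]
t=6: [T=(0 - 6) | E=∅ | St=∅]
t=7: [T=0 | E=∅ | St=[subR]]
t=8: [T=6 | E=∅ | St=[subL(0)]]
→ final value -6

Answer: -6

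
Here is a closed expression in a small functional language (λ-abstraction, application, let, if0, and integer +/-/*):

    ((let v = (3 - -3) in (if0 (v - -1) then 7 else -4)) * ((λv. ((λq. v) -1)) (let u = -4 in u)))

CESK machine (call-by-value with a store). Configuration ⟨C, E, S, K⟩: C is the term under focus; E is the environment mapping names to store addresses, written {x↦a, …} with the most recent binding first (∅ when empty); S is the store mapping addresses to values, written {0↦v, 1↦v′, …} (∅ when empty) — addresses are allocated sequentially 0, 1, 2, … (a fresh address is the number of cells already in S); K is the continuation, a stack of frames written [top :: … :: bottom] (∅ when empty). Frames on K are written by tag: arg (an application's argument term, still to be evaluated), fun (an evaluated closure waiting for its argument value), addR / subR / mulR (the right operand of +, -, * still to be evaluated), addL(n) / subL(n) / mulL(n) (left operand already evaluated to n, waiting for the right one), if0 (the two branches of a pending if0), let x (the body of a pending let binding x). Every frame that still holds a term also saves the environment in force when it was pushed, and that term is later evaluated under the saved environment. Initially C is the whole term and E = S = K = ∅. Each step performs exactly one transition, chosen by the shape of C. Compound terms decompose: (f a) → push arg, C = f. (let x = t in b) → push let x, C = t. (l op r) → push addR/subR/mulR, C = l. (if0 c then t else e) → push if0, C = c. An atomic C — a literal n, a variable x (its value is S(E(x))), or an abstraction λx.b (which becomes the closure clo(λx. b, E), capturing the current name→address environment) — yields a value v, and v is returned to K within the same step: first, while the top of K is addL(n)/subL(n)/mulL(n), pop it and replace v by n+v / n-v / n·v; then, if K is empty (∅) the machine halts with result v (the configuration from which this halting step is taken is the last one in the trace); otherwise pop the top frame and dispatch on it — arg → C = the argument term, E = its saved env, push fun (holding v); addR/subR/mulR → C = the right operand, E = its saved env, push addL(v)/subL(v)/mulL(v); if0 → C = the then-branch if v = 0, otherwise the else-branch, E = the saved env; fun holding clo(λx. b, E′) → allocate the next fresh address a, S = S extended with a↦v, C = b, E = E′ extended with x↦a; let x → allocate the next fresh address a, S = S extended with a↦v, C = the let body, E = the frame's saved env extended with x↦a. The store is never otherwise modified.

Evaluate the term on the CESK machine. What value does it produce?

t=0: ⟨C=((let v = (3 - -3) in (if0 (v - -1) then 7 else -4)) * ((λv. ((λq. v) -1)) (let u = -4 in u))); E=∅; S=∅; K=∅⟩
t=1: ⟨C=(let v = (3 - -3) in (if0 (v - -1) then 7 else -4)); E=∅; S=∅; K=[mulR]⟩
t=2: ⟨C=(3 - -3); E=∅; S=∅; K=[let v :: mulR]⟩
t=3: ⟨C=3; E=∅; S=∅; K=[subR :: let v :: mulR]⟩
t=4: ⟨C=-3; E=∅; S=∅; K=[subL(3) :: let v :: mulR]⟩
t=5: ⟨C=(if0 (v - -1) then 7 else -4); E={v↦0}; S={0↦6}; K=[mulR]⟩
t=6: ⟨C=(v - -1); E={v↦0}; S={0↦6}; K=[if0 :: mulR]⟩
t=7: ⟨C=v; E={v↦0}; S={0↦6}; K=[subR :: if0 :: mulR]⟩
t=8: ⟨C=-1; E={v↦0}; S={0↦6}; K=[subL(6) :: if0 :: mulR]⟩
t=9: ⟨C=-4; E={v↦0}; S={0↦6}; K=[mulR]⟩
t=10: ⟨C=((λv. ((λq. v) -1)) (let u = -4 in u)); E=∅; S={0↦6}; K=[mulL(-4)]⟩
t=11: ⟨C=(λv. ((λq. v) -1)); E=∅; S={0↦6}; K=[arg :: mulL(-4)]⟩
t=12: ⟨C=(let u = -4 in u); E=∅; S={0↦6}; K=[fun :: mulL(-4)]⟩
t=13: ⟨C=-4; E=∅; S={0↦6}; K=[let u :: fun :: mulL(-4)]⟩
t=14: ⟨C=u; E={u↦1}; S={0↦6, 1↦-4}; K=[fun :: mulL(-4)]⟩
t=15: ⟨C=((λq. v) -1); E={v↦2}; S={0↦6, 1↦-4, 2↦-4}; K=[mulL(-4)]⟩
t=16: ⟨C=(λq. v); E={v↦2}; S={0↦6, 1↦-4, 2↦-4}; K=[arg :: mulL(-4)]⟩
t=17: ⟨C=-1; E={v↦2}; S={0↦6, 1↦-4, 2↦-4}; K=[fun :: mulL(-4)]⟩
t=18: ⟨C=v; E={q↦3, v↦2}; S={0↦6, 1↦-4, 2↦-4, 3↦-1}; K=[mulL(-4)]⟩
→ final value 16

Answer: 16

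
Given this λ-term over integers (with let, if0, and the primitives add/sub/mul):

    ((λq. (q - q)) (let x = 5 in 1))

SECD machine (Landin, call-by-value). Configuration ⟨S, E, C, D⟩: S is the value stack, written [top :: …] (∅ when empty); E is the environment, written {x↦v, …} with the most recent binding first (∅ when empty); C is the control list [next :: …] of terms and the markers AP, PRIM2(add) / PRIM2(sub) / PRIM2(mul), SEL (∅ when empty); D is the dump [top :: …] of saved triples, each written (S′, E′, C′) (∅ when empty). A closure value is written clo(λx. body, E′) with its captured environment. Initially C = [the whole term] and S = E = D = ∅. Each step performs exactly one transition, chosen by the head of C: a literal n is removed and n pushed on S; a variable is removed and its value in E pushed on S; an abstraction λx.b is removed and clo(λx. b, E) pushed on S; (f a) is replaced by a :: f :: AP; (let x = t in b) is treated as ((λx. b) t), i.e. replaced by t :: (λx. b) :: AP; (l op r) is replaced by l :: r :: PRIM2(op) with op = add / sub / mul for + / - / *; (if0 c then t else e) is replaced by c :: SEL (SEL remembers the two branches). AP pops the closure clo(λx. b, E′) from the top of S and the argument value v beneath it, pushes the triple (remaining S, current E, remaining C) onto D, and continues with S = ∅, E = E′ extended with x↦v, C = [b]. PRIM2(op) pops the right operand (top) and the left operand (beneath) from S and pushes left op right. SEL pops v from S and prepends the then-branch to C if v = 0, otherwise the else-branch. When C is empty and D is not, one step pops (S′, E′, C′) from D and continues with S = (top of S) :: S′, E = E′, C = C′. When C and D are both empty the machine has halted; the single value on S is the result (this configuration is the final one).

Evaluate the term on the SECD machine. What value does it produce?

step 0: ⟨S=∅; E=∅; C=[((λq. (q - q)) (let x = 5 in 1))]; D=∅⟩
step 1: ⟨S=∅; E=∅; C=[(let x = 5 in 1) :: (λq. (q - q)) :: AP]; D=∅⟩
step 2: ⟨S=∅; E=∅; C=[5 :: (λx. 1) :: AP :: (λq. (q - q)) :: AP]; D=∅⟩
step 3: ⟨S=[5]; E=∅; C=[(λx. 1) :: AP :: (λq. (q - q)) :: AP]; D=∅⟩
step 4: ⟨S=[clo(λx. 1, ∅) :: 5]; E=∅; C=[AP :: (λq. (q - q)) :: AP]; D=∅⟩
step 5: ⟨S=∅; E={x↦5}; C=[1]; D=[(∅, ∅, [(λq. (q - q)) :: AP])]⟩
step 6: ⟨S=[1]; E={x↦5}; C=∅; D=[(∅, ∅, [(λq. (q - q)) :: AP])]⟩
step 7: ⟨S=[1]; E=∅; C=[(λq. (q - q)) :: AP]; D=∅⟩
step 8: ⟨S=[clo(λq. (q - q), ∅) :: 1]; E=∅; C=[AP]; D=∅⟩
step 9: ⟨S=∅; E={q↦1}; C=[(q - q)]; D=[(∅, ∅, ∅)]⟩
step 10: ⟨S=∅; E={q↦1}; C=[q :: q :: PRIM2(sub)]; D=[(∅, ∅, ∅)]⟩
step 11: ⟨S=[1]; E={q↦1}; C=[q :: PRIM2(sub)]; D=[(∅, ∅, ∅)]⟩
step 12: ⟨S=[1 :: 1]; E={q↦1}; C=[PRIM2(sub)]; D=[(∅, ∅, ∅)]⟩
step 13: ⟨S=[0]; E={q↦1}; C=∅; D=[(∅, ∅, ∅)]⟩
step 14: ⟨S=[0]; E=∅; C=∅; D=∅⟩
→ final value 0

Answer: 0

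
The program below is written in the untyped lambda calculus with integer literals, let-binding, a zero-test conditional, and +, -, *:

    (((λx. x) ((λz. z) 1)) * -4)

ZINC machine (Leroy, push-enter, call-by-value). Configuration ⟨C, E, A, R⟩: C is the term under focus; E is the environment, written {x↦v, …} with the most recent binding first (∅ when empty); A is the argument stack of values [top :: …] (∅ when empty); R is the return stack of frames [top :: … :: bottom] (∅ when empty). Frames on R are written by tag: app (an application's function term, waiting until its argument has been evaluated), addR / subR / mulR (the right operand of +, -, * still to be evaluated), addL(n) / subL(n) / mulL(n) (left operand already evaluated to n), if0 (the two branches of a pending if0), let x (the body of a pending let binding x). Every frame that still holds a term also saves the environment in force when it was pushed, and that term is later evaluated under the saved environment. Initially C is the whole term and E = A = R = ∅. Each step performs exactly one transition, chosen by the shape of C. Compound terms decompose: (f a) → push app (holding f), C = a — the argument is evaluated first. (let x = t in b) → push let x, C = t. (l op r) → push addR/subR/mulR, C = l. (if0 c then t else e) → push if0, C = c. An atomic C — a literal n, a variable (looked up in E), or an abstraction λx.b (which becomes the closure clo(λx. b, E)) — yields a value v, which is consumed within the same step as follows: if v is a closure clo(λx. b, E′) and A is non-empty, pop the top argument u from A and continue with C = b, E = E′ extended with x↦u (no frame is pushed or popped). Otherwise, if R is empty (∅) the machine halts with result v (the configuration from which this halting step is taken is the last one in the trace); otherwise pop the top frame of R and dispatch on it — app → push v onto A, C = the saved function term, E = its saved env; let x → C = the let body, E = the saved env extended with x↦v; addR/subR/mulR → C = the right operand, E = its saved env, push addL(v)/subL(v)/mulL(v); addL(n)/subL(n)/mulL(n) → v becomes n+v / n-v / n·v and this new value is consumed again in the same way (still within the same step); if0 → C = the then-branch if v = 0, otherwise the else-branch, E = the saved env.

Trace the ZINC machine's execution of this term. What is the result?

[0] ⟨C=(((λx. x) ((λz. z) 1)) * -4); E=∅; A=∅; R=∅⟩
[1] ⟨C=((λx. x) ((λz. z) 1)); E=∅; A=∅; R=[mulR]⟩
[2] ⟨C=((λz. z) 1); E=∅; A=∅; R=[app :: mulR]⟩
[3] ⟨C=1; E=∅; A=∅; R=[app :: app :: mulR]⟩
[4] ⟨C=(λz. z); E=∅; A=[1]; R=[app :: mulR]⟩
[5] ⟨C=z; E={z↦1}; A=∅; R=[app :: mulR]⟩
[6] ⟨C=(λx. x); E=∅; A=[1]; R=[mulR]⟩
[7] ⟨C=x; E={x↦1}; A=∅; R=[mulR]⟩
[8] ⟨C=-4; E=∅; A=∅; R=[mulL(1)]⟩
→ final value -4

Answer: -4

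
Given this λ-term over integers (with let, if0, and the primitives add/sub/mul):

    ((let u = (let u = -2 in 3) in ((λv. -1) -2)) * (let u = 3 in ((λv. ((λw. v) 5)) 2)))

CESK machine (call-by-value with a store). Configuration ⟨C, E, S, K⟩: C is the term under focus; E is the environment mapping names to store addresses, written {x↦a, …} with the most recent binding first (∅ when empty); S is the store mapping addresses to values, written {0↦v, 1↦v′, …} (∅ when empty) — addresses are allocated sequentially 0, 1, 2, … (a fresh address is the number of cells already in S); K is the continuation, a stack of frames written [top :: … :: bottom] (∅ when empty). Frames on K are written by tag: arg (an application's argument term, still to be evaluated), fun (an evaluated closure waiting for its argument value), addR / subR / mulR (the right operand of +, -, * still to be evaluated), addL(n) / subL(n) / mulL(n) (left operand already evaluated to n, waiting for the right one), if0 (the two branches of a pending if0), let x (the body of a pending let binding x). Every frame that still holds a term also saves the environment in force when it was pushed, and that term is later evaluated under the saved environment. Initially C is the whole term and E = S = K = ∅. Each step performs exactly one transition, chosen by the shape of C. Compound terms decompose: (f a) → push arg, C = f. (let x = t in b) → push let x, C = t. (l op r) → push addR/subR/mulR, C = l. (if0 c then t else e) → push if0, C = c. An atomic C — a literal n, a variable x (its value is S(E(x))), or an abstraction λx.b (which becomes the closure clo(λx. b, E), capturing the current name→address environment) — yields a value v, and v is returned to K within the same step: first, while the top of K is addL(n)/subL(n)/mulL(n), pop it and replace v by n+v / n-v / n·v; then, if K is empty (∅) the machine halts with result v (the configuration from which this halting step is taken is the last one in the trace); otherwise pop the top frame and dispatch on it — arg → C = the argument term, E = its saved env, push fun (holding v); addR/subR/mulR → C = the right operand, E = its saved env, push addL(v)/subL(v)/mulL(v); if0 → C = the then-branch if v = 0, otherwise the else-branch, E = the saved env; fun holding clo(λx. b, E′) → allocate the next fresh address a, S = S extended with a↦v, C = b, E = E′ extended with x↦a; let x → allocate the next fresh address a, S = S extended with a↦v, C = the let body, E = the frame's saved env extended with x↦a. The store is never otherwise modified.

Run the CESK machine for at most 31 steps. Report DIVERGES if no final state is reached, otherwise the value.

Answer: -2

Derivation:
0. <C=((let u = (let u = -2 in 3) in ((λv. -1) -2)) * (let u = 3 in ((λv. ((λw. v) 5)) 2))), E=∅, S=∅, K=∅>
1. <C=(let u = (let u = -2 in 3) in ((λv. -1) -2)), E=∅, S=∅, K=[mulR]>
2. <C=(let u = -2 in 3), E=∅, S=∅, K=[let u :: mulR]>
3. <C=-2, E=∅, S=∅, K=[let u :: let u :: mulR]>
4. <C=3, E={u↦0}, S={0↦-2}, K=[let u :: mulR]>
5. <C=((λv. -1) -2), E={u↦1}, S={0↦-2, 1↦3}, K=[mulR]>
6. <C=(λv. -1), E={u↦1}, S={0↦-2, 1↦3}, K=[arg :: mulR]>
7. <C=-2, E={u↦1}, S={0↦-2, 1↦3}, K=[fun :: mulR]>
8. <C=-1, E={v↦2, u↦1}, S={0↦-2, 1↦3, 2↦-2}, K=[mulR]>
9. <C=(let u = 3 in ((λv. ((λw. v) 5)) 2)), E=∅, S={0↦-2, 1↦3, 2↦-2}, K=[mulL(-1)]>
10. <C=3, E=∅, S={0↦-2, 1↦3, 2↦-2}, K=[let u :: mulL(-1)]>
11. <C=((λv. ((λw. v) 5)) 2), E={u↦3}, S={0↦-2, 1↦3, 2↦-2, 3↦3}, K=[mulL(-1)]>
12. <C=(λv. ((λw. v) 5)), E={u↦3}, S={0↦-2, 1↦3, 2↦-2, 3↦3}, K=[arg :: mulL(-1)]>
13. <C=2, E={u↦3}, S={0↦-2, 1↦3, 2↦-2, 3↦3}, K=[fun :: mulL(-1)]>
14. <C=((λw. v) 5), E={v↦4, u↦3}, S={0↦-2, 1↦3, 2↦-2, 3↦3, 4↦2}, K=[mulL(-1)]>
15. <C=(λw. v), E={v↦4, u↦3}, S={0↦-2, 1↦3, 2↦-2, 3↦3, 4↦2}, K=[arg :: mulL(-1)]>
16. <C=5, E={v↦4, u↦3}, S={0↦-2, 1↦3, 2↦-2, 3↦3, 4↦2}, K=[fun :: mulL(-1)]>
17. <C=v, E={w↦5, v↦4, u↦3}, S={0↦-2, 1↦3, 2↦-2, 3↦3, 4↦2, 5↦5}, K=[mulL(-1)]>
→ final value -2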